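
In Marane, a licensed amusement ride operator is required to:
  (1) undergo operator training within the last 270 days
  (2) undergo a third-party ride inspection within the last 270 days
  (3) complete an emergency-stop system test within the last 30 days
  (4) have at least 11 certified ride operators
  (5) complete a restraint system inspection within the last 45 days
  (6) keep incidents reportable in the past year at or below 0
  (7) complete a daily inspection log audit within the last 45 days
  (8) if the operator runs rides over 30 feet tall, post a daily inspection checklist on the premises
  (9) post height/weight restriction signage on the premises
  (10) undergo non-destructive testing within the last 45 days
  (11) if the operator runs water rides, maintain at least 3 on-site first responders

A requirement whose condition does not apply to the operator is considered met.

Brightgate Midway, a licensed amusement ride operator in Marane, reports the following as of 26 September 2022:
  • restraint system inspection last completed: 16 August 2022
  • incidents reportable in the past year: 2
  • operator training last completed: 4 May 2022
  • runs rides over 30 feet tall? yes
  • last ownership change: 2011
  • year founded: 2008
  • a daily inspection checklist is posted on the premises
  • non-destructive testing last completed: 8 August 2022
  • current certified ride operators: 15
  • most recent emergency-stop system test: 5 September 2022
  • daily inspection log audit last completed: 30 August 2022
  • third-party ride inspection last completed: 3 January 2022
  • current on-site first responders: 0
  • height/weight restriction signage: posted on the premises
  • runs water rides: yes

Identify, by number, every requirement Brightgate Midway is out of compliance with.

1. operator training 145 days ago vs limit 270 → met
2. third-party ride inspection 266 days ago vs limit 270 → met
3. emergency-stop system test 21 days ago vs limit 30 → met
4. certified ride operators 15 ≥ 11 → met
5. restraint system inspection 41 days ago vs limit 45 → met
6. incidents reportable in the past year 2 > 0 → not met
7. daily inspection log audit 27 days ago vs limit 45 → met
8. condition 'runs rides over 30 feet tall' holds; daily inspection checklist present → met
9. height/weight restriction signage present → met
10. non-destructive testing 49 days ago vs limit 45 → not met
11. condition 'runs water rides' holds; on-site first responders 0 < 3 → not met
Not met: 6, 10, 11

6, 10, 11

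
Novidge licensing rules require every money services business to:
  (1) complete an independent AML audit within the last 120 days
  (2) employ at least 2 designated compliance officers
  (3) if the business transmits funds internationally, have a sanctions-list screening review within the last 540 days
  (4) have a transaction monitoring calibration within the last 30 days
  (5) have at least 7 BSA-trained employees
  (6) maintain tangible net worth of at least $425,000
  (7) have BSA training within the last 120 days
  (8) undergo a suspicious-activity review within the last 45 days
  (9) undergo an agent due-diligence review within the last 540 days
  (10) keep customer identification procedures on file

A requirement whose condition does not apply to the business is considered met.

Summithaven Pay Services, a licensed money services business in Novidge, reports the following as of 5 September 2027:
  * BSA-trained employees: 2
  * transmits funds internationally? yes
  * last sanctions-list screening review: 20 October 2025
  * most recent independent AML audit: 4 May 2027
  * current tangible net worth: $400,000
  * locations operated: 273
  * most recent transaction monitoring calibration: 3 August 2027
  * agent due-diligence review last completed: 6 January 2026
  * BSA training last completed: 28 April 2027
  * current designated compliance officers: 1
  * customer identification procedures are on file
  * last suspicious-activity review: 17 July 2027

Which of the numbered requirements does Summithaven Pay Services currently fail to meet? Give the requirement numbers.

1, 2, 3, 4, 5, 6, 7, 8, 9

1. independent AML audit 124 days ago vs limit 120 → not met
2. designated compliance officers 1 < 2 → not met
3. condition 'transmits funds internationally' holds; sanctions-list screening review 685 days ago vs limit 540 → not met
4. transaction monitoring calibration 33 days ago vs limit 30 → not met
5. BSA-trained employees 2 < 7 → not met
6. tangible net worth $400,000 < $425,000 → not met
7. BSA training 130 days ago vs limit 120 → not met
8. suspicious-activity review 50 days ago vs limit 45 → not met
9. agent due-diligence review 607 days ago vs limit 540 → not met
10. customer identification procedures present → met
Not met: 1, 2, 3, 4, 5, 6, 7, 8, 9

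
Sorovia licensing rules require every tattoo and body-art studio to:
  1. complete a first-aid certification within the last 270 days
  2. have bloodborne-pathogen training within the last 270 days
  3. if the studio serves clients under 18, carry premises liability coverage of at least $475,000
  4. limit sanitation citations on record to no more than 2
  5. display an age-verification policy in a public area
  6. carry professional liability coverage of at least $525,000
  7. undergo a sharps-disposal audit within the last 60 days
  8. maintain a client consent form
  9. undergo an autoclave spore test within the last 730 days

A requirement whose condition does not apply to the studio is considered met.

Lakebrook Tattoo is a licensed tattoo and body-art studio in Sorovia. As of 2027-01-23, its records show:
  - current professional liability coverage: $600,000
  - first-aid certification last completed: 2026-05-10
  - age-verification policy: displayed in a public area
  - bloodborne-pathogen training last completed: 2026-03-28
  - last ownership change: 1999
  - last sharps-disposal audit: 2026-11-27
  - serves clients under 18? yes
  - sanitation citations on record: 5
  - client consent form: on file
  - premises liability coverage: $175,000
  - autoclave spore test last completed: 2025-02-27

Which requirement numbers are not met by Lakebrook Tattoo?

2, 3, 4

1. first-aid certification 258 days ago vs limit 270 → met
2. bloodborne-pathogen training 301 days ago vs limit 270 → not met
3. condition 'serves clients under 18' holds; premises liability coverage $175,000 < $475,000 → not met
4. sanitation citations on record 5 > 2 → not met
5. age-verification policy present → met
6. professional liability coverage $600,000 ≥ $525,000 → met
7. sharps-disposal audit 57 days ago vs limit 60 → met
8. client consent form present → met
9. autoclave spore test 695 days ago vs limit 730 → met
Not met: 2, 3, 4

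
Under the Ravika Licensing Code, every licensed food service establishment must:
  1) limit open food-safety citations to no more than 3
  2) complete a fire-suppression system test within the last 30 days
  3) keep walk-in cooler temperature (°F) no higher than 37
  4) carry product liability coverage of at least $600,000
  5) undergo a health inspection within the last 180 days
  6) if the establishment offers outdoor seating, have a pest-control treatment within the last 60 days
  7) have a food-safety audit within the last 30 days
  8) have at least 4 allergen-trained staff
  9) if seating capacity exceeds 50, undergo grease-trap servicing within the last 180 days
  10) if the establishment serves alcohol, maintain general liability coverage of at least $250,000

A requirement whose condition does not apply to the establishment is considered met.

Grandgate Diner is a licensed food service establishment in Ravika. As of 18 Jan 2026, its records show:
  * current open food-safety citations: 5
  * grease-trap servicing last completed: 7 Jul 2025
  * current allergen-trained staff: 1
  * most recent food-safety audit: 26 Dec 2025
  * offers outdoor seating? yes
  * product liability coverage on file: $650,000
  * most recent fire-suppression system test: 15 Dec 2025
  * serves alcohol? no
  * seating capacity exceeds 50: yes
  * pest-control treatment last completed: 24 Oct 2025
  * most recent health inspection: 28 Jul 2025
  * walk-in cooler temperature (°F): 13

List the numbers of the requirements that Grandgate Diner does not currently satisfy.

1, 2, 6, 8, 9

1. open food-safety citations 5 > 3 → not met
2. fire-suppression system test 34 days ago vs limit 30 → not met
3. walk-in cooler temperature (°F) 13 ≤ 37 → met
4. product liability coverage $650,000 ≥ $600,000 → met
5. health inspection 174 days ago vs limit 180 → met
6. condition 'offers outdoor seating' holds; pest-control treatment 86 days ago vs limit 60 → not met
7. food-safety audit 23 days ago vs limit 30 → met
8. allergen-trained staff 1 < 4 → not met
9. condition 'seating capacity exceeds 50' holds; grease-trap servicing 195 days ago vs limit 180 → not met
10. condition 'serves alcohol' does not hold → requirement n/a → met
Not met: 1, 2, 6, 8, 9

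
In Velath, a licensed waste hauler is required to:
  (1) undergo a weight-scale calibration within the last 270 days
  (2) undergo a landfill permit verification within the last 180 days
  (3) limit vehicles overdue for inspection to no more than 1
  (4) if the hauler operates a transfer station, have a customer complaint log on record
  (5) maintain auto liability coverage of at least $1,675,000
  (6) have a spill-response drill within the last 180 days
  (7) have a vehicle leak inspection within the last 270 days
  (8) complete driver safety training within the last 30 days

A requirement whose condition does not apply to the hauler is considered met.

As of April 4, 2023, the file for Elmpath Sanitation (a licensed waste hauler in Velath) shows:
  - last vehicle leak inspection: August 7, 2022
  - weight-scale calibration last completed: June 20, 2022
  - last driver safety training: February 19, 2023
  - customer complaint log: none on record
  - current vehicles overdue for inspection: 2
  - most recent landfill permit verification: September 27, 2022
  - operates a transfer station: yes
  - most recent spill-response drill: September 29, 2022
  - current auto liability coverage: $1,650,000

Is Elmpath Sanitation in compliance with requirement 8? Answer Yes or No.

8. driver safety training 44 days ago vs limit 30 → not met

No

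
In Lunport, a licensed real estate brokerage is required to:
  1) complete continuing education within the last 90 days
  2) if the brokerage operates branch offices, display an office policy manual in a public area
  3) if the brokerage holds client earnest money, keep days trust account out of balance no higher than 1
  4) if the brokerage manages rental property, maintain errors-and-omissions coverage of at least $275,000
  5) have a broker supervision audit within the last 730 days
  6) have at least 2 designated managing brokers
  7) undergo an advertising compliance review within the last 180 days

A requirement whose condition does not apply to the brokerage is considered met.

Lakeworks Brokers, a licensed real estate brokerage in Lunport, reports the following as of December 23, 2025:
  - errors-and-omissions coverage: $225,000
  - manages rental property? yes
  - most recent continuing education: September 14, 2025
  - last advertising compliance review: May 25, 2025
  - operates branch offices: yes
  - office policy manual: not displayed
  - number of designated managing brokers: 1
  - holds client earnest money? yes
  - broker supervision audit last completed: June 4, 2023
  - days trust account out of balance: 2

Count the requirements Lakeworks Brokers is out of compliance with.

7

1. continuing education 100 days ago vs limit 90 → not met
2. condition 'operates branch offices' holds; office policy manual absent → not met
3. condition 'holds client earnest money' holds; days trust account out of balance 2 > 1 → not met
4. condition 'manages rental property' holds; errors-and-omissions coverage $225,000 < $275,000 → not met
5. broker supervision audit 933 days ago vs limit 730 → not met
6. designated managing brokers 1 < 2 → not met
7. advertising compliance review 212 days ago vs limit 180 → not met
Not met: 7 of 7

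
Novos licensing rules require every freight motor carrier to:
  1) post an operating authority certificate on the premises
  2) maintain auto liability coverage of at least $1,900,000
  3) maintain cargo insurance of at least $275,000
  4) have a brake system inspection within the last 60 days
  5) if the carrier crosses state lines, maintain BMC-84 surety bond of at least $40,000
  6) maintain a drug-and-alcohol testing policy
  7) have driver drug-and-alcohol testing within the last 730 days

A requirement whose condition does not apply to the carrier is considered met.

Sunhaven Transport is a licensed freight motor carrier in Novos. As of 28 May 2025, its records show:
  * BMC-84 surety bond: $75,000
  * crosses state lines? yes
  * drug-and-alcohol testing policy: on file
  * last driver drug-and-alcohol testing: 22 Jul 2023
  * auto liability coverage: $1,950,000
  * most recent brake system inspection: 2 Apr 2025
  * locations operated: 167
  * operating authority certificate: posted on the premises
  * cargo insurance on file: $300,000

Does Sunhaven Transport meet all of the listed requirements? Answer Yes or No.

Yes

1. operating authority certificate present → met
2. auto liability coverage $1,950,000 ≥ $1,900,000 → met
3. cargo insurance $300,000 ≥ $275,000 → met
4. brake system inspection 56 days ago vs limit 60 → met
5. condition 'crosses state lines' holds; BMC-84 surety bond $75,000 ≥ $40,000 → met
6. drug-and-alcohol testing policy present → met
7. driver drug-and-alcohol testing 676 days ago vs limit 730 → met
All met.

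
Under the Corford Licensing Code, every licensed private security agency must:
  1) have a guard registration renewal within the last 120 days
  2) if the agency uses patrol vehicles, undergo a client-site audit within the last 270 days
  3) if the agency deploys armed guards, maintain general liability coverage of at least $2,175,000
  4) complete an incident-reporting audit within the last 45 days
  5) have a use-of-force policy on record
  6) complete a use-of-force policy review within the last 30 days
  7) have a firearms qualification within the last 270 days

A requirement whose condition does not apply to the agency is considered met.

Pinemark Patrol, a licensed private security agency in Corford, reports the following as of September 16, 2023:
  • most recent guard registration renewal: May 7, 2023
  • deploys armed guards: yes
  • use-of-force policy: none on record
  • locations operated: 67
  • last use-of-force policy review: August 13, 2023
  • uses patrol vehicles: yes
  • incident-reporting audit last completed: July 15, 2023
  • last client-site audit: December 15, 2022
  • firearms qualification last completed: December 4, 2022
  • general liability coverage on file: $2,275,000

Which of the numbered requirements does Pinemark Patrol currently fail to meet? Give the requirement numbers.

1, 2, 4, 5, 6, 7

1. guard registration renewal 132 days ago vs limit 120 → not met
2. condition 'uses patrol vehicles' holds; client-site audit 275 days ago vs limit 270 → not met
3. condition 'deploys armed guards' holds; general liability coverage $2,275,000 ≥ $2,175,000 → met
4. incident-reporting audit 63 days ago vs limit 45 → not met
5. use-of-force policy absent → not met
6. use-of-force policy review 34 days ago vs limit 30 → not met
7. firearms qualification 286 days ago vs limit 270 → not met
Not met: 1, 2, 4, 5, 6, 7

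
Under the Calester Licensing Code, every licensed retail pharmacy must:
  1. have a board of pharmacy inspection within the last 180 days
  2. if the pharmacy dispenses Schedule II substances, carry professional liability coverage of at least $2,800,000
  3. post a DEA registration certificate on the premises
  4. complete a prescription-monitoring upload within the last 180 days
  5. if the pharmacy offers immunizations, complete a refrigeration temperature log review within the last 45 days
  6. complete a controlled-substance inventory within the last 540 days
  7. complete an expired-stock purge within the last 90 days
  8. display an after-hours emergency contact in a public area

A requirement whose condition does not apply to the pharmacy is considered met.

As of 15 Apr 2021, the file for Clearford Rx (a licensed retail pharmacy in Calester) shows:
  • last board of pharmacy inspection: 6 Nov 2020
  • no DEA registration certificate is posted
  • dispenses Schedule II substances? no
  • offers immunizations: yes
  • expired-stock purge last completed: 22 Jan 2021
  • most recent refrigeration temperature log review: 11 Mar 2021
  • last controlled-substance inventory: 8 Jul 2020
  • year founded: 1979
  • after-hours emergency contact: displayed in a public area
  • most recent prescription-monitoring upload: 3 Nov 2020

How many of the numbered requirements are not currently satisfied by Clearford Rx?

1. board of pharmacy inspection 160 days ago vs limit 180 → met
2. condition 'dispenses Schedule II substances' does not hold → requirement n/a → met
3. DEA registration certificate absent → not met
4. prescription-monitoring upload 163 days ago vs limit 180 → met
5. condition 'offers immunizations' holds; refrigeration temperature log review 35 days ago vs limit 45 → met
6. controlled-substance inventory 281 days ago vs limit 540 → met
7. expired-stock purge 83 days ago vs limit 90 → met
8. after-hours emergency contact present → met
Not met: 1 of 8

1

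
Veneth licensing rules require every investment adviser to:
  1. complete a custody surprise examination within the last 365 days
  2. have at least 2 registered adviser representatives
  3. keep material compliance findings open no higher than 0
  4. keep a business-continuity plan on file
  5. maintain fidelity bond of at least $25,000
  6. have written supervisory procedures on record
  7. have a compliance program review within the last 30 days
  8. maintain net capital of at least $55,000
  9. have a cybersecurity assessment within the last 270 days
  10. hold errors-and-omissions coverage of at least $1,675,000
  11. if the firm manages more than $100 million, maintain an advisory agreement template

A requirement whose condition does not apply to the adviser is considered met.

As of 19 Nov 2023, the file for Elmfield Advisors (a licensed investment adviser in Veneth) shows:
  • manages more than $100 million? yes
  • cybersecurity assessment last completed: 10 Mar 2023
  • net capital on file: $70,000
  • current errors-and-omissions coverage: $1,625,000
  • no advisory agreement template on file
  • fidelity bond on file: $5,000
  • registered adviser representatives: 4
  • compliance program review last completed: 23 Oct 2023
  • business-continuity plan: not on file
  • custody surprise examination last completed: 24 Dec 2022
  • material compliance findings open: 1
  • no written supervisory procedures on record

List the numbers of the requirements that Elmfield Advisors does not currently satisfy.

3, 4, 5, 6, 10, 11

1. custody surprise examination 330 days ago vs limit 365 → met
2. registered adviser representatives 4 ≥ 2 → met
3. material compliance findings open 1 > 0 → not met
4. business-continuity plan absent → not met
5. fidelity bond $5,000 < $25,000 → not met
6. written supervisory procedures absent → not met
7. compliance program review 27 days ago vs limit 30 → met
8. net capital $70,000 ≥ $55,000 → met
9. cybersecurity assessment 254 days ago vs limit 270 → met
10. errors-and-omissions coverage $1,625,000 < $1,675,000 → not met
11. condition 'manages more than $100 million' holds; advisory agreement template absent → not met
Not met: 3, 4, 5, 6, 10, 11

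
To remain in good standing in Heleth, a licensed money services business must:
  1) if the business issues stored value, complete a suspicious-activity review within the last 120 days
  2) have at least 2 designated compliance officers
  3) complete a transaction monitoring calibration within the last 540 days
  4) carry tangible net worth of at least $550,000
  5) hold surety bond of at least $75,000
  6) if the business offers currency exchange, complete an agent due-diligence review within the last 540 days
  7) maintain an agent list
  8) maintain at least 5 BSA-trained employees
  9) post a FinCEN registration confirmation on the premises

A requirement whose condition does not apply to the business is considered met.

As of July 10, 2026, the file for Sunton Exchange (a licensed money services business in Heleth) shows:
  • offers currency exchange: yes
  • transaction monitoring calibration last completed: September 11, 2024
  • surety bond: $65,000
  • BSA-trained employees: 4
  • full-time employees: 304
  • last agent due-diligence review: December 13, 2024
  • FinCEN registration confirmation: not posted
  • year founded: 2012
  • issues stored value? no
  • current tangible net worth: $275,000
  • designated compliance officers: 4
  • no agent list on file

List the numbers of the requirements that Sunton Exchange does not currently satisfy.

3, 4, 5, 6, 7, 8, 9

1. condition 'issues stored value' does not hold → requirement n/a → met
2. designated compliance officers 4 ≥ 2 → met
3. transaction monitoring calibration 667 days ago vs limit 540 → not met
4. tangible net worth $275,000 < $550,000 → not met
5. surety bond $65,000 < $75,000 → not met
6. condition 'offers currency exchange' holds; agent due-diligence review 574 days ago vs limit 540 → not met
7. agent list absent → not met
8. BSA-trained employees 4 < 5 → not met
9. FinCEN registration confirmation absent → not met
Not met: 3, 4, 5, 6, 7, 8, 9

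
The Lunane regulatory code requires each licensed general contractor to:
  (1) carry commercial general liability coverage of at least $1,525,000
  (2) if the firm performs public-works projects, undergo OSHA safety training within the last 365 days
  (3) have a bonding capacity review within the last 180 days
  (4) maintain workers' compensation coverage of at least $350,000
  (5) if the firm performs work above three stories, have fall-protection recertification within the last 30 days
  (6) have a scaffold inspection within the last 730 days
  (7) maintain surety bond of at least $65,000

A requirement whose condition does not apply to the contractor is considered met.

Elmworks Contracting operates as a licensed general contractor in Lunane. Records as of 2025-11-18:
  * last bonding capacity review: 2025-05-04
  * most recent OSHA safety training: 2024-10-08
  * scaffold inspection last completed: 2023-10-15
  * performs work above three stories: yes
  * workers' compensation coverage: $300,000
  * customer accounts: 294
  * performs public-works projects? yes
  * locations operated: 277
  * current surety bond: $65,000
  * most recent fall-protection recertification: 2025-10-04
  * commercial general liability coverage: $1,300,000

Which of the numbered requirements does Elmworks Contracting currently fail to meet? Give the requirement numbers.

1, 2, 3, 4, 5, 6

1. commercial general liability coverage $1,300,000 < $1,525,000 → not met
2. condition 'performs public-works projects' holds; OSHA safety training 406 days ago vs limit 365 → not met
3. bonding capacity review 198 days ago vs limit 180 → not met
4. workers' compensation coverage $300,000 < $350,000 → not met
5. condition 'performs work above three stories' holds; fall-protection recertification 45 days ago vs limit 30 → not met
6. scaffold inspection 765 days ago vs limit 730 → not met
7. surety bond $65,000 ≥ $65,000 → met
Not met: 1, 2, 3, 4, 5, 6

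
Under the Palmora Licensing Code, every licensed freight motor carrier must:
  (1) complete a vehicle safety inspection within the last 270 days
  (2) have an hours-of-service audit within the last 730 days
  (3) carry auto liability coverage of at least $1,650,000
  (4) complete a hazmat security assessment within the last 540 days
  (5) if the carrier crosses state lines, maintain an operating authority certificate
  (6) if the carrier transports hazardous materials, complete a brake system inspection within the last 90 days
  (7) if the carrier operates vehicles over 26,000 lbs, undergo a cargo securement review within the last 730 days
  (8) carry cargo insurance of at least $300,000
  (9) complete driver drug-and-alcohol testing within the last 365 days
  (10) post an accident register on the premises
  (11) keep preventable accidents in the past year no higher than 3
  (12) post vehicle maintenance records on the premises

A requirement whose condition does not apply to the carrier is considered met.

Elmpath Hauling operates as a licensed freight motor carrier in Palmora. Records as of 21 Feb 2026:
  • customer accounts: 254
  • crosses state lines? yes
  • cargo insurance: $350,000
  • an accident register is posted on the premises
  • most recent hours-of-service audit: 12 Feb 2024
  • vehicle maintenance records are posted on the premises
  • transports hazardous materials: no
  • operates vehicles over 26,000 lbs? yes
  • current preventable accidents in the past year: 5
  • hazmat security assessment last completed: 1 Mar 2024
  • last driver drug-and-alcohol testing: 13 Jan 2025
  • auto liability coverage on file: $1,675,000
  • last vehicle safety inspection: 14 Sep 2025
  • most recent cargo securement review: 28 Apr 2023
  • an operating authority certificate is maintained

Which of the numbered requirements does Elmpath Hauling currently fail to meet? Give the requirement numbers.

1. vehicle safety inspection 160 days ago vs limit 270 → met
2. hours-of-service audit 740 days ago vs limit 730 → not met
3. auto liability coverage $1,675,000 ≥ $1,650,000 → met
4. hazmat security assessment 722 days ago vs limit 540 → not met
5. condition 'crosses state lines' holds; operating authority certificate present → met
6. condition 'transports hazardous materials' does not hold → requirement n/a → met
7. condition 'operates vehicles over 26,000 lbs' holds; cargo securement review 1030 days ago vs limit 730 → not met
8. cargo insurance $350,000 ≥ $300,000 → met
9. driver drug-and-alcohol testing 404 days ago vs limit 365 → not met
10. accident register present → met
11. preventable accidents in the past year 5 > 3 → not met
12. vehicle maintenance records present → met
Not met: 2, 4, 7, 9, 11

2, 4, 7, 9, 11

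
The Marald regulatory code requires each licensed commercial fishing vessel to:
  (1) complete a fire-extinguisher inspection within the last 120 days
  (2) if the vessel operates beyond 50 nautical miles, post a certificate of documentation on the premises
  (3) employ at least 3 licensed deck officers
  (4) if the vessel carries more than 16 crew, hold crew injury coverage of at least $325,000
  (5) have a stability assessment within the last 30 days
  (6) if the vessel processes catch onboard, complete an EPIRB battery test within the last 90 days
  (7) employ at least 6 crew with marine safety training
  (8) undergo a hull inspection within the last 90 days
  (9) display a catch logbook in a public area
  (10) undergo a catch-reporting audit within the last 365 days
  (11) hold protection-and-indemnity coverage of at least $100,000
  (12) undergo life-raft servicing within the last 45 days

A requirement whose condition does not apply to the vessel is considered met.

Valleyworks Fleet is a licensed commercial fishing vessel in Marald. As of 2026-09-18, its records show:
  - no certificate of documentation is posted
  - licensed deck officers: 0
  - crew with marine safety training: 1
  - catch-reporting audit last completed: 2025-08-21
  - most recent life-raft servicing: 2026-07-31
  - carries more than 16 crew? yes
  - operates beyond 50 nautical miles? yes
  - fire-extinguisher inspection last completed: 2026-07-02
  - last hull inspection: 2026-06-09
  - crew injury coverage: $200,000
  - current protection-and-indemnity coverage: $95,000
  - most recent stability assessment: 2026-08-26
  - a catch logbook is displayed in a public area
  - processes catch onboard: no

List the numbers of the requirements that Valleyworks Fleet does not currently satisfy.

2, 3, 4, 7, 8, 10, 11, 12

1. fire-extinguisher inspection 78 days ago vs limit 120 → met
2. condition 'operates beyond 50 nautical miles' holds; certificate of documentation absent → not met
3. licensed deck officers 0 < 3 → not met
4. condition 'carries more than 16 crew' holds; crew injury coverage $200,000 < $325,000 → not met
5. stability assessment 23 days ago vs limit 30 → met
6. condition 'processes catch onboard' does not hold → requirement n/a → met
7. crew with marine safety training 1 < 6 → not met
8. hull inspection 101 days ago vs limit 90 → not met
9. catch logbook present → met
10. catch-reporting audit 393 days ago vs limit 365 → not met
11. protection-and-indemnity coverage $95,000 < $100,000 → not met
12. life-raft servicing 49 days ago vs limit 45 → not met
Not met: 2, 3, 4, 7, 8, 10, 11, 12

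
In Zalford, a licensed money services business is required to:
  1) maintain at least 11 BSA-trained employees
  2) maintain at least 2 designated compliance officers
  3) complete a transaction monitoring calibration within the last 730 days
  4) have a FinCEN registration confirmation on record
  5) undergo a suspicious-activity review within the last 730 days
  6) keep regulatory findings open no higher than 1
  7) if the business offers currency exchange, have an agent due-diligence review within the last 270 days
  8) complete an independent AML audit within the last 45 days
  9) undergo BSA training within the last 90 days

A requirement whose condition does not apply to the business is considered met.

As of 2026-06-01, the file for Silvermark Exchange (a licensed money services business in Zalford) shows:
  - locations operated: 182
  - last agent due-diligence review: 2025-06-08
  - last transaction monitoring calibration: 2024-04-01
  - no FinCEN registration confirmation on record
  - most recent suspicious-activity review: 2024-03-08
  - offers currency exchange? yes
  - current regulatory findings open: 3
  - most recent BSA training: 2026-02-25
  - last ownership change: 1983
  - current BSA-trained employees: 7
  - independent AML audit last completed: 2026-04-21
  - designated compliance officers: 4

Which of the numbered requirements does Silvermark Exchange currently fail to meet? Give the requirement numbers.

1, 3, 4, 5, 6, 7, 9

1. BSA-trained employees 7 < 11 → not met
2. designated compliance officers 4 ≥ 2 → met
3. transaction monitoring calibration 791 days ago vs limit 730 → not met
4. FinCEN registration confirmation absent → not met
5. suspicious-activity review 815 days ago vs limit 730 → not met
6. regulatory findings open 3 > 1 → not met
7. condition 'offers currency exchange' holds; agent due-diligence review 358 days ago vs limit 270 → not met
8. independent AML audit 41 days ago vs limit 45 → met
9. BSA training 96 days ago vs limit 90 → not met
Not met: 1, 3, 4, 5, 6, 7, 9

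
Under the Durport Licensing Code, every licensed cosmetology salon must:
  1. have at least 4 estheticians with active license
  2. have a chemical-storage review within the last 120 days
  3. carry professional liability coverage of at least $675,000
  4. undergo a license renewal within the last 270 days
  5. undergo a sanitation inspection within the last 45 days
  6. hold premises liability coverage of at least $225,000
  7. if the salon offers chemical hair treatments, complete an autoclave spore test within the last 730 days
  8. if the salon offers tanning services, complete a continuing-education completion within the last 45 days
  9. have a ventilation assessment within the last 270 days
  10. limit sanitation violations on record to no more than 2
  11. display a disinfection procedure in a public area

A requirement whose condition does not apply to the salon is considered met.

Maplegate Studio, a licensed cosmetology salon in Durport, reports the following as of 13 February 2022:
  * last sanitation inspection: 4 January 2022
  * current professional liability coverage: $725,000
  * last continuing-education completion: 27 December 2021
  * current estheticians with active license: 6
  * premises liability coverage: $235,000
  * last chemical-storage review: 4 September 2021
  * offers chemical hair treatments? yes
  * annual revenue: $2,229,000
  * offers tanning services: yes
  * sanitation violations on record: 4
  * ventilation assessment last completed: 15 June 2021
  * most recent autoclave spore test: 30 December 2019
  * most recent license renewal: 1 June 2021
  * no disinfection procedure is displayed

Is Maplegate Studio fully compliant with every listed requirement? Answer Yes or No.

1. estheticians with active license 6 ≥ 4 → met
2. chemical-storage review 162 days ago vs limit 120 → not met
3. professional liability coverage $725,000 ≥ $675,000 → met
4. license renewal 257 days ago vs limit 270 → met
5. sanitation inspection 40 days ago vs limit 45 → met
6. premises liability coverage $235,000 ≥ $225,000 → met
7. condition 'offers chemical hair treatments' holds; autoclave spore test 776 days ago vs limit 730 → not met
8. condition 'offers tanning services' holds; continuing-education completion 48 days ago vs limit 45 → not met
9. ventilation assessment 243 days ago vs limit 270 → met
10. sanitation violations on record 4 > 2 → not met
11. disinfection procedure absent → not met
Not met: 2, 7, 8, 10, 11

No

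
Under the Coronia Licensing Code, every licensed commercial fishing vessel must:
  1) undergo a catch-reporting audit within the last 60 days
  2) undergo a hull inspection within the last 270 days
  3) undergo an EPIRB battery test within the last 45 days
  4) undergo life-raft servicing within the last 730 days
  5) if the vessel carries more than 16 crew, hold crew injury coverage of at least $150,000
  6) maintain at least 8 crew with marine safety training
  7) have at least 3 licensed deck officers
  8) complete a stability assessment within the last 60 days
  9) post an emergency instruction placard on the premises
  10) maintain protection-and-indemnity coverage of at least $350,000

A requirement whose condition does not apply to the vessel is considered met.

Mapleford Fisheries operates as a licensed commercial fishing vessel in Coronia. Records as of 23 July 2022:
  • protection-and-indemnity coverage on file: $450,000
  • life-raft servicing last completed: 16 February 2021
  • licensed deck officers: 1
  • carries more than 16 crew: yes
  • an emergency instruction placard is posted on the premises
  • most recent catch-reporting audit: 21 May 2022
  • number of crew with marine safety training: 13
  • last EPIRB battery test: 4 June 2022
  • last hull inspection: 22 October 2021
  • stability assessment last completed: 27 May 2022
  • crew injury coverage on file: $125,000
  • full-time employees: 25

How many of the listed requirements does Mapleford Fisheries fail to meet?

1. catch-reporting audit 63 days ago vs limit 60 → not met
2. hull inspection 274 days ago vs limit 270 → not met
3. EPIRB battery test 49 days ago vs limit 45 → not met
4. life-raft servicing 522 days ago vs limit 730 → met
5. condition 'carries more than 16 crew' holds; crew injury coverage $125,000 < $150,000 → not met
6. crew with marine safety training 13 ≥ 8 → met
7. licensed deck officers 1 < 3 → not met
8. stability assessment 57 days ago vs limit 60 → met
9. emergency instruction placard present → met
10. protection-and-indemnity coverage $450,000 ≥ $350,000 → met
Not met: 5 of 10

5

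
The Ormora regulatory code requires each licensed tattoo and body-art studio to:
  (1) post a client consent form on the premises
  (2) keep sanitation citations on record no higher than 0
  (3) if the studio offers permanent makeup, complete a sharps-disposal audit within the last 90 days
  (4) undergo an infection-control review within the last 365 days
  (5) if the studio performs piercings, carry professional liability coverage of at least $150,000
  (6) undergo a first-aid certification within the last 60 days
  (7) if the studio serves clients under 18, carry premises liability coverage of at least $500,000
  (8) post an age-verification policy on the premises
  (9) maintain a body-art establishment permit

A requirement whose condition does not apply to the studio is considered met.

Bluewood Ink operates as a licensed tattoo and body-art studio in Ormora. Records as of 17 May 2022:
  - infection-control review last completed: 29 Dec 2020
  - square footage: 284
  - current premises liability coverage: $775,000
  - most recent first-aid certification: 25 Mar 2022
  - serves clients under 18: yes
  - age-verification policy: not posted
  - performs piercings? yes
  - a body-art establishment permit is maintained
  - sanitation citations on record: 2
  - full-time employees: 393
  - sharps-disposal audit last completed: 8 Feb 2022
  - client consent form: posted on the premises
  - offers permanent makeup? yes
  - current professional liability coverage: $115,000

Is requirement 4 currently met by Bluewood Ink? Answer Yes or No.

4. infection-control review 504 days ago vs limit 365 → not met

No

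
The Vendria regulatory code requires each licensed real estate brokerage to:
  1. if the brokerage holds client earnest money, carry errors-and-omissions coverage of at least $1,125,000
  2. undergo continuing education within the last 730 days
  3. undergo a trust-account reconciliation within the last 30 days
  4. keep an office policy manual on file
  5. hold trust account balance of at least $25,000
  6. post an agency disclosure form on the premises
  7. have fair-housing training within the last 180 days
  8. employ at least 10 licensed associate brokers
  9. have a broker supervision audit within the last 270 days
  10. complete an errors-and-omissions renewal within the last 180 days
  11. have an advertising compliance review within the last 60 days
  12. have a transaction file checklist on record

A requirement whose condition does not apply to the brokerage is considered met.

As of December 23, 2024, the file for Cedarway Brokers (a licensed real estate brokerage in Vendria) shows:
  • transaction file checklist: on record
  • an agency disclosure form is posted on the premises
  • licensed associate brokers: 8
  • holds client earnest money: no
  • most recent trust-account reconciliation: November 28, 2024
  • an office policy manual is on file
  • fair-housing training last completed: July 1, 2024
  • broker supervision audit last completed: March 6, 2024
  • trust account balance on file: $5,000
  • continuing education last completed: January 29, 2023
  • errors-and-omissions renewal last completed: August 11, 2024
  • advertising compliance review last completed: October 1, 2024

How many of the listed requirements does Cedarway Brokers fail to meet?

4

1. condition 'holds client earnest money' does not hold → requirement n/a → met
2. continuing education 694 days ago vs limit 730 → met
3. trust-account reconciliation 25 days ago vs limit 30 → met
4. office policy manual present → met
5. trust account balance $5,000 < $25,000 → not met
6. agency disclosure form present → met
7. fair-housing training 175 days ago vs limit 180 → met
8. licensed associate brokers 8 < 10 → not met
9. broker supervision audit 292 days ago vs limit 270 → not met
10. errors-and-omissions renewal 134 days ago vs limit 180 → met
11. advertising compliance review 83 days ago vs limit 60 → not met
12. transaction file checklist present → met
Not met: 4 of 12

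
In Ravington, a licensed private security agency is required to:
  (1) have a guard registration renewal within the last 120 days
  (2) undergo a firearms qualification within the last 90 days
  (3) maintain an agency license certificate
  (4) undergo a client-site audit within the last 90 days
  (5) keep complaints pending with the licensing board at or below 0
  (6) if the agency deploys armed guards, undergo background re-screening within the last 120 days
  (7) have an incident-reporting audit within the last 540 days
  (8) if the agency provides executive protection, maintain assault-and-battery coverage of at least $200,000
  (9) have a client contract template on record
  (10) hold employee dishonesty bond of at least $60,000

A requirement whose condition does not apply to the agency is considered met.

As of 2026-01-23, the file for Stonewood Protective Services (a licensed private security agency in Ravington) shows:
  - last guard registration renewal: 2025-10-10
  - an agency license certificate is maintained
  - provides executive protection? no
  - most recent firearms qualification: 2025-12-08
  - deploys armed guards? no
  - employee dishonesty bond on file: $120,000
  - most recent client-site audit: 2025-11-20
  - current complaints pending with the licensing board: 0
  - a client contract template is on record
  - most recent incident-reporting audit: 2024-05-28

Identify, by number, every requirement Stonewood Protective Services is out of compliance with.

1. guard registration renewal 105 days ago vs limit 120 → met
2. firearms qualification 46 days ago vs limit 90 → met
3. agency license certificate present → met
4. client-site audit 64 days ago vs limit 90 → met
5. complaints pending with the licensing board 0 ≤ 0 → met
6. condition 'deploys armed guards' does not hold → requirement n/a → met
7. incident-reporting audit 605 days ago vs limit 540 → not met
8. condition 'provides executive protection' does not hold → requirement n/a → met
9. client contract template present → met
10. employee dishonesty bond $120,000 ≥ $60,000 → met
Not met: 7

7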